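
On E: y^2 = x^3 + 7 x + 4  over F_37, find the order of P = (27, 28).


Compute successive multiples of P until we hit O:
  1P = (27, 28)
  2P = (23, 23)
  3P = (14, 16)
  4P = (24, 26)
  5P = (7, 10)
  6P = (36, 12)
  7P = (0, 35)
  8P = (19, 22)
  ... (continuing to 39P)
  39P = O

ord(P) = 39


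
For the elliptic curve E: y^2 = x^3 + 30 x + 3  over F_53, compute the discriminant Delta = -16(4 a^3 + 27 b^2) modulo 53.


4 a^3 + 27 b^2 = 4*30^3 + 27*3^2 = 108000 + 243 = 108243
Delta = -16 * (108243) = -1731888
Delta mod 53 = 46

Delta = 46 (mod 53)


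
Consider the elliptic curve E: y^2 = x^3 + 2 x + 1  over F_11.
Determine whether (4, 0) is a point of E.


Check whether y^2 = x^3 + 2 x + 1 (mod 11) for (x, y) = (4, 0).
LHS: y^2 = 0^2 mod 11 = 0
RHS: x^3 + 2 x + 1 = 4^3 + 2*4 + 1 mod 11 = 7
LHS != RHS

No, not on the curve


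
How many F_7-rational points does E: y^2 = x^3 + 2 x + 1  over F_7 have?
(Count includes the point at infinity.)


For each x in F_7, count y with y^2 = x^3 + 2 x + 1 mod 7:
  x = 0: RHS = 1, y in [1, 6]  -> 2 point(s)
  x = 1: RHS = 4, y in [2, 5]  -> 2 point(s)
Affine points: 4. Add the point at infinity: total = 5.

#E(F_7) = 5


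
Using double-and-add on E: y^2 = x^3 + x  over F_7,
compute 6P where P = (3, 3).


k = 6 = 110_2 (binary, LSB first: 011)
Double-and-add from P = (3, 3):
  bit 0 = 0: acc unchanged = O
  bit 1 = 1: acc = O + (1, 4) = (1, 4)
  bit 2 = 1: acc = (1, 4) + (0, 0) = (1, 3)

6P = (1, 3)


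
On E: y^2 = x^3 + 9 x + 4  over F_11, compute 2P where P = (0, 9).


Doubling: s = (3 x1^2 + a) / (2 y1)
s = (3*0^2 + 9) / (2*9) mod 11 = 6
x3 = s^2 - 2 x1 mod 11 = 6^2 - 2*0 = 3
y3 = s (x1 - x3) - y1 mod 11 = 6 * (0 - 3) - 9 = 6

2P = (3, 6)


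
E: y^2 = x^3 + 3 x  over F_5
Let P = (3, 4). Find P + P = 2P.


Doubling: s = (3 x1^2 + a) / (2 y1)
s = (3*3^2 + 3) / (2*4) mod 5 = 0
x3 = s^2 - 2 x1 mod 5 = 0^2 - 2*3 = 4
y3 = s (x1 - x3) - y1 mod 5 = 0 * (3 - 4) - 4 = 1

2P = (4, 1)


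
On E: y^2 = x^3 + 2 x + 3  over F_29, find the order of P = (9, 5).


Compute successive multiples of P until we hit O:
  1P = (9, 5)
  2P = (24, 19)
  3P = (26, 12)
  4P = (3, 6)
  5P = (13, 15)
  6P = (6, 17)
  7P = (1, 21)
  8P = (23, 23)
  ... (continuing to 36P)
  36P = O

ord(P) = 36


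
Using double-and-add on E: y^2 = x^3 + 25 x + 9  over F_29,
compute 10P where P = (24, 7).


k = 10 = 1010_2 (binary, LSB first: 0101)
Double-and-add from P = (24, 7):
  bit 0 = 0: acc unchanged = O
  bit 1 = 1: acc = O + (19, 8) = (19, 8)
  bit 2 = 0: acc unchanged = (19, 8)
  bit 3 = 1: acc = (19, 8) + (21, 14) = (27, 26)

10P = (27, 26)


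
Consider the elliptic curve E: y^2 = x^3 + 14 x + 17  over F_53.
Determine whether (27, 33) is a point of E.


Check whether y^2 = x^3 + 14 x + 17 (mod 53) for (x, y) = (27, 33).
LHS: y^2 = 33^2 mod 53 = 29
RHS: x^3 + 14 x + 17 = 27^3 + 14*27 + 17 mod 53 = 44
LHS != RHS

No, not on the curve


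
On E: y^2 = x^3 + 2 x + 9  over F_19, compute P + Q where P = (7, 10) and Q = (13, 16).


P != Q, so use the chord formula.
s = (y2 - y1) / (x2 - x1) = (6) / (6) mod 19 = 1
x3 = s^2 - x1 - x2 mod 19 = 1^2 - 7 - 13 = 0
y3 = s (x1 - x3) - y1 mod 19 = 1 * (7 - 0) - 10 = 16

P + Q = (0, 16)


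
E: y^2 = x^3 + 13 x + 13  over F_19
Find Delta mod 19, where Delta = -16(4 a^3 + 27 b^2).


4 a^3 + 27 b^2 = 4*13^3 + 27*13^2 = 8788 + 4563 = 13351
Delta = -16 * (13351) = -213616
Delta mod 19 = 1

Delta = 1 (mod 19)


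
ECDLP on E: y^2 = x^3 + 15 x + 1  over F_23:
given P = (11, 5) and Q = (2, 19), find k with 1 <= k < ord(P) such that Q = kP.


Enumerate multiples of P until we hit Q = (2, 19):
  1P = (11, 5)
  2P = (2, 4)
  3P = (12, 0)
  4P = (2, 19)
Match found at i = 4.

k = 4


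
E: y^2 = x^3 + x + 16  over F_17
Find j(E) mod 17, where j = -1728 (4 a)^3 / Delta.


Delta = -16(4 a^3 + 27 b^2) mod 17 = 14
-1728 * (4 a)^3 = -1728 * (4*1)^3 mod 17 = 10
j = 10 * 14^(-1) mod 17 = 8

j = 8 (mod 17)


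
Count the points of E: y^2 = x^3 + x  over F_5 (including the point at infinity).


For each x in F_5, count y with y^2 = x^3 + 1 x + 0 mod 5:
  x = 0: RHS = 0, y in [0]  -> 1 point(s)
  x = 2: RHS = 0, y in [0]  -> 1 point(s)
  x = 3: RHS = 0, y in [0]  -> 1 point(s)
Affine points: 3. Add the point at infinity: total = 4.

#E(F_5) = 4


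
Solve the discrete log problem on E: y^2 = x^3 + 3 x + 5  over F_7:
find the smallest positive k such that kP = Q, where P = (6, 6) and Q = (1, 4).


Enumerate multiples of P until we hit Q = (1, 4):
  1P = (6, 6)
  2P = (4, 2)
  3P = (1, 4)
Match found at i = 3.

k = 3


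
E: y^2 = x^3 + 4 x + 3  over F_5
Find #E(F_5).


For each x in F_5, count y with y^2 = x^3 + 4 x + 3 mod 5:
  x = 2: RHS = 4, y in [2, 3]  -> 2 point(s)
Affine points: 2. Add the point at infinity: total = 3.

#E(F_5) = 3


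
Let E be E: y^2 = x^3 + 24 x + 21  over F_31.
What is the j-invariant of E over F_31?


Delta = -16(4 a^3 + 27 b^2) mod 31 = 18
-1728 * (4 a)^3 = -1728 * (4*24)^3 mod 31 = 30
j = 30 * 18^(-1) mod 31 = 12

j = 12 (mod 31)


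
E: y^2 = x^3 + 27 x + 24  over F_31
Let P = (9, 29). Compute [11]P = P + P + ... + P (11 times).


k = 11 = 1011_2 (binary, LSB first: 1101)
Double-and-add from P = (9, 29):
  bit 0 = 1: acc = O + (9, 29) = (9, 29)
  bit 1 = 1: acc = (9, 29) + (20, 16) = (18, 7)
  bit 2 = 0: acc unchanged = (18, 7)
  bit 3 = 1: acc = (18, 7) + (8, 15) = (23, 28)

11P = (23, 28)


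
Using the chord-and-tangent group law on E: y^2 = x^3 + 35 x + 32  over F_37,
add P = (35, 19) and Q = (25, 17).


P != Q, so use the chord formula.
s = (y2 - y1) / (x2 - x1) = (35) / (27) mod 37 = 15
x3 = s^2 - x1 - x2 mod 37 = 15^2 - 35 - 25 = 17
y3 = s (x1 - x3) - y1 mod 37 = 15 * (35 - 17) - 19 = 29

P + Q = (17, 29)


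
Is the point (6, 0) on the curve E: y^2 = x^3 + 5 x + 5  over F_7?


Check whether y^2 = x^3 + 5 x + 5 (mod 7) for (x, y) = (6, 0).
LHS: y^2 = 0^2 mod 7 = 0
RHS: x^3 + 5 x + 5 = 6^3 + 5*6 + 5 mod 7 = 6
LHS != RHS

No, not on the curve


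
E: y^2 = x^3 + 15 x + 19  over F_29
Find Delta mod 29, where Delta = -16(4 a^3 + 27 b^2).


4 a^3 + 27 b^2 = 4*15^3 + 27*19^2 = 13500 + 9747 = 23247
Delta = -16 * (23247) = -371952
Delta mod 29 = 2

Delta = 2 (mod 29)


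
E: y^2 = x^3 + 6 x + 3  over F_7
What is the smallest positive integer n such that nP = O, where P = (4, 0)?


Compute successive multiples of P until we hit O:
  1P = (4, 0)
  2P = O

ord(P) = 2


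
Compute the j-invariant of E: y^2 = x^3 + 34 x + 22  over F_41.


Delta = -16(4 a^3 + 27 b^2) mod 41 = 29
-1728 * (4 a)^3 = -1728 * (4*34)^3 mod 41 = 20
j = 20 * 29^(-1) mod 41 = 12

j = 12 (mod 41)


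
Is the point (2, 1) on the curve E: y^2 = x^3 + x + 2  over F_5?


Check whether y^2 = x^3 + 1 x + 2 (mod 5) for (x, y) = (2, 1).
LHS: y^2 = 1^2 mod 5 = 1
RHS: x^3 + 1 x + 2 = 2^3 + 1*2 + 2 mod 5 = 2
LHS != RHS

No, not on the curve


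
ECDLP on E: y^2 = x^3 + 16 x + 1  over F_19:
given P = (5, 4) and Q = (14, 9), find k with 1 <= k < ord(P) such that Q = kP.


Enumerate multiples of P until we hit Q = (14, 9):
  1P = (5, 4)
  2P = (14, 10)
  3P = (11, 11)
  4P = (7, 0)
  5P = (11, 8)
  6P = (14, 9)
Match found at i = 6.

k = 6


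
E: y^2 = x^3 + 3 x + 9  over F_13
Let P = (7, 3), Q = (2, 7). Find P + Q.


P != Q, so use the chord formula.
s = (y2 - y1) / (x2 - x1) = (4) / (8) mod 13 = 7
x3 = s^2 - x1 - x2 mod 13 = 7^2 - 7 - 2 = 1
y3 = s (x1 - x3) - y1 mod 13 = 7 * (7 - 1) - 3 = 0

P + Q = (1, 0)


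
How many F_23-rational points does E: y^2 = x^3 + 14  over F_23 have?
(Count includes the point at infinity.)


For each x in F_23, count y with y^2 = x^3 + 0 x + 14 mod 23:
  x = 3: RHS = 18, y in [8, 15]  -> 2 point(s)
  x = 4: RHS = 9, y in [3, 20]  -> 2 point(s)
  x = 5: RHS = 1, y in [1, 22]  -> 2 point(s)
  x = 6: RHS = 0, y in [0]  -> 1 point(s)
  x = 7: RHS = 12, y in [9, 14]  -> 2 point(s)
  x = 10: RHS = 2, y in [5, 18]  -> 2 point(s)
  x = 13: RHS = 3, y in [7, 16]  -> 2 point(s)
  x = 15: RHS = 8, y in [10, 13]  -> 2 point(s)
  x = 16: RHS = 16, y in [4, 19]  -> 2 point(s)
  x = 18: RHS = 4, y in [2, 21]  -> 2 point(s)
  x = 21: RHS = 6, y in [11, 12]  -> 2 point(s)
  x = 22: RHS = 13, y in [6, 17]  -> 2 point(s)
Affine points: 23. Add the point at infinity: total = 24.

#E(F_23) = 24


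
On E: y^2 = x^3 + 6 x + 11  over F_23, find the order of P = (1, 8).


Compute successive multiples of P until we hit O:
  1P = (1, 8)
  2P = (2, 13)
  3P = (22, 2)
  4P = (9, 14)
  5P = (15, 16)
  6P = (20, 14)
  7P = (10, 17)
  8P = (13, 3)
  ... (continuing to 19P)
  19P = O

ord(P) = 19


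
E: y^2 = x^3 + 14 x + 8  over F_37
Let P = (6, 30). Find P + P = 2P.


Doubling: s = (3 x1^2 + a) / (2 y1)
s = (3*6^2 + 14) / (2*30) mod 37 = 23
x3 = s^2 - 2 x1 mod 37 = 23^2 - 2*6 = 36
y3 = s (x1 - x3) - y1 mod 37 = 23 * (6 - 36) - 30 = 20

2P = (36, 20)


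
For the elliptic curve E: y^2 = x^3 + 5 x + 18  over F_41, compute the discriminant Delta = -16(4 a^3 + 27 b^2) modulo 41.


4 a^3 + 27 b^2 = 4*5^3 + 27*18^2 = 500 + 8748 = 9248
Delta = -16 * (9248) = -147968
Delta mod 41 = 1

Delta = 1 (mod 41)


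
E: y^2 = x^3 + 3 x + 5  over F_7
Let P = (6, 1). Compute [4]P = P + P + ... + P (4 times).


k = 4 = 100_2 (binary, LSB first: 001)
Double-and-add from P = (6, 1):
  bit 0 = 0: acc unchanged = O
  bit 1 = 0: acc unchanged = O
  bit 2 = 1: acc = O + (1, 4) = (1, 4)

4P = (1, 4)


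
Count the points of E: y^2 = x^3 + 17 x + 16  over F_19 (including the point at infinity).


For each x in F_19, count y with y^2 = x^3 + 17 x + 16 mod 19:
  x = 0: RHS = 16, y in [4, 15]  -> 2 point(s)
  x = 2: RHS = 1, y in [1, 18]  -> 2 point(s)
  x = 5: RHS = 17, y in [6, 13]  -> 2 point(s)
  x = 6: RHS = 11, y in [7, 12]  -> 2 point(s)
  x = 9: RHS = 5, y in [9, 10]  -> 2 point(s)
  x = 15: RHS = 17, y in [6, 13]  -> 2 point(s)
  x = 18: RHS = 17, y in [6, 13]  -> 2 point(s)
Affine points: 14. Add the point at infinity: total = 15.

#E(F_19) = 15


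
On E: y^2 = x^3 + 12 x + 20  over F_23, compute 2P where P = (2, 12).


Doubling: s = (3 x1^2 + a) / (2 y1)
s = (3*2^2 + 12) / (2*12) mod 23 = 1
x3 = s^2 - 2 x1 mod 23 = 1^2 - 2*2 = 20
y3 = s (x1 - x3) - y1 mod 23 = 1 * (2 - 20) - 12 = 16

2P = (20, 16)


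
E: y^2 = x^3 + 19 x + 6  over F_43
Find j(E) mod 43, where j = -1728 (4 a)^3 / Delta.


Delta = -16(4 a^3 + 27 b^2) mod 43 = 25
-1728 * (4 a)^3 = -1728 * (4*19)^3 mod 43 = 2
j = 2 * 25^(-1) mod 43 = 19

j = 19 (mod 43)


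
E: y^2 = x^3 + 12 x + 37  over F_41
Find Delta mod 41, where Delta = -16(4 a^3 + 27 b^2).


4 a^3 + 27 b^2 = 4*12^3 + 27*37^2 = 6912 + 36963 = 43875
Delta = -16 * (43875) = -702000
Delta mod 41 = 2

Delta = 2 (mod 41)


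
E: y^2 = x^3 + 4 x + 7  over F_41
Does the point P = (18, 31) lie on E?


Check whether y^2 = x^3 + 4 x + 7 (mod 41) for (x, y) = (18, 31).
LHS: y^2 = 31^2 mod 41 = 18
RHS: x^3 + 4 x + 7 = 18^3 + 4*18 + 7 mod 41 = 7
LHS != RHS

No, not on the curve


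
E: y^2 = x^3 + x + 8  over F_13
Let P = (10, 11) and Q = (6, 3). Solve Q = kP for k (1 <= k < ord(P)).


Enumerate multiples of P until we hit Q = (6, 3):
  1P = (10, 11)
  2P = (3, 5)
  3P = (1, 6)
  4P = (6, 10)
  5P = (6, 3)
Match found at i = 5.

k = 5


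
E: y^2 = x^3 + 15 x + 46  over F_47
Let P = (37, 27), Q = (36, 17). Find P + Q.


P != Q, so use the chord formula.
s = (y2 - y1) / (x2 - x1) = (37) / (46) mod 47 = 10
x3 = s^2 - x1 - x2 mod 47 = 10^2 - 37 - 36 = 27
y3 = s (x1 - x3) - y1 mod 47 = 10 * (37 - 27) - 27 = 26

P + Q = (27, 26)


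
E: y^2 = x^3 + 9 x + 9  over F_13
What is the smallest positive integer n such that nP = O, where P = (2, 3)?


Compute successive multiples of P until we hit O:
  1P = (2, 3)
  2P = (5, 6)
  3P = (7, 5)
  4P = (0, 3)
  5P = (11, 10)
  6P = (12, 8)
  7P = (9, 0)
  8P = (12, 5)
  ... (continuing to 14P)
  14P = O

ord(P) = 14


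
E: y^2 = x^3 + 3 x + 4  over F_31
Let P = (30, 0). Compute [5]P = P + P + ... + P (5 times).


k = 5 = 101_2 (binary, LSB first: 101)
Double-and-add from P = (30, 0):
  bit 0 = 1: acc = O + (30, 0) = (30, 0)
  bit 1 = 0: acc unchanged = (30, 0)
  bit 2 = 1: acc = (30, 0) + O = (30, 0)

5P = (30, 0)


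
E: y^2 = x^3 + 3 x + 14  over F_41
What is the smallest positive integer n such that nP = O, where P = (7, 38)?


Compute successive multiples of P until we hit O:
  1P = (7, 38)
  2P = (37, 15)
  3P = (40, 16)
  4P = (40, 25)
  5P = (37, 26)
  6P = (7, 3)
  7P = O

ord(P) = 7


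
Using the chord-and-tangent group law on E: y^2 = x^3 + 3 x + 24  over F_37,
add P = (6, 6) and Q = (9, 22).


P != Q, so use the chord formula.
s = (y2 - y1) / (x2 - x1) = (16) / (3) mod 37 = 30
x3 = s^2 - x1 - x2 mod 37 = 30^2 - 6 - 9 = 34
y3 = s (x1 - x3) - y1 mod 37 = 30 * (6 - 34) - 6 = 5

P + Q = (34, 5)


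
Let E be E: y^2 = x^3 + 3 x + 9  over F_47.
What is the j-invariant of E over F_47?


Delta = -16(4 a^3 + 27 b^2) mod 47 = 34
-1728 * (4 a)^3 = -1728 * (4*3)^3 mod 47 = 20
j = 20 * 34^(-1) mod 47 = 31

j = 31 (mod 47)


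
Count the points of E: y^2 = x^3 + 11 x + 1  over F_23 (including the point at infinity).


For each x in F_23, count y with y^2 = x^3 + 11 x + 1 mod 23:
  x = 0: RHS = 1, y in [1, 22]  -> 2 point(s)
  x = 1: RHS = 13, y in [6, 17]  -> 2 point(s)
  x = 2: RHS = 8, y in [10, 13]  -> 2 point(s)
  x = 8: RHS = 3, y in [7, 16]  -> 2 point(s)
  x = 9: RHS = 1, y in [1, 22]  -> 2 point(s)
  x = 11: RHS = 4, y in [2, 21]  -> 2 point(s)
  x = 13: RHS = 18, y in [8, 15]  -> 2 point(s)
  x = 14: RHS = 1, y in [1, 22]  -> 2 point(s)
  x = 16: RHS = 18, y in [8, 15]  -> 2 point(s)
  x = 17: RHS = 18, y in [8, 15]  -> 2 point(s)
  x = 19: RHS = 8, y in [10, 13]  -> 2 point(s)
  x = 22: RHS = 12, y in [9, 14]  -> 2 point(s)
Affine points: 24. Add the point at infinity: total = 25.

#E(F_23) = 25


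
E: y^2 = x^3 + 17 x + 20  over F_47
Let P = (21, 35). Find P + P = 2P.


Doubling: s = (3 x1^2 + a) / (2 y1)
s = (3*21^2 + 17) / (2*35) mod 47 = 46
x3 = s^2 - 2 x1 mod 47 = 46^2 - 2*21 = 6
y3 = s (x1 - x3) - y1 mod 47 = 46 * (21 - 6) - 35 = 44

2P = (6, 44)


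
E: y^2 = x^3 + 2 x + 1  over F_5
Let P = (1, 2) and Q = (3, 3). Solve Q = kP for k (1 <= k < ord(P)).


Enumerate multiples of P until we hit Q = (3, 3):
  1P = (1, 2)
  2P = (3, 3)
Match found at i = 2.

k = 2


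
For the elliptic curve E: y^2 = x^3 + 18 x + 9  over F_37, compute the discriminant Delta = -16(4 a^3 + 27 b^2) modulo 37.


4 a^3 + 27 b^2 = 4*18^3 + 27*9^2 = 23328 + 2187 = 25515
Delta = -16 * (25515) = -408240
Delta mod 37 = 18

Delta = 18 (mod 37)


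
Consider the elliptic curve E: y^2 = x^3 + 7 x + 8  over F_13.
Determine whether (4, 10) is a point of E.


Check whether y^2 = x^3 + 7 x + 8 (mod 13) for (x, y) = (4, 10).
LHS: y^2 = 10^2 mod 13 = 9
RHS: x^3 + 7 x + 8 = 4^3 + 7*4 + 8 mod 13 = 9
LHS = RHS

Yes, on the curve


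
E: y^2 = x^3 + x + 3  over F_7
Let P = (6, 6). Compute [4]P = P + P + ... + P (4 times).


k = 4 = 100_2 (binary, LSB first: 001)
Double-and-add from P = (6, 6):
  bit 0 = 0: acc unchanged = O
  bit 1 = 0: acc unchanged = O
  bit 2 = 1: acc = O + (6, 6) = (6, 6)

4P = (6, 6)


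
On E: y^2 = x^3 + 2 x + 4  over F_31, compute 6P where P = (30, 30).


k = 6 = 110_2 (binary, LSB first: 011)
Double-and-add from P = (30, 30):
  bit 0 = 0: acc unchanged = O
  bit 1 = 1: acc = O + (16, 28) = (16, 28)
  bit 2 = 1: acc = (16, 28) + (4, 13) = (30, 1)

6P = (30, 1)


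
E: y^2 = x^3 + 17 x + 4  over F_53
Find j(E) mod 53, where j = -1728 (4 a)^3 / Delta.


Delta = -16(4 a^3 + 27 b^2) mod 53 = 48
-1728 * (4 a)^3 = -1728 * (4*17)^3 mod 53 = 14
j = 14 * 48^(-1) mod 53 = 29

j = 29 (mod 53)


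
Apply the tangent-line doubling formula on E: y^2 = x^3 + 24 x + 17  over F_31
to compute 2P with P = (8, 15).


Doubling: s = (3 x1^2 + a) / (2 y1)
s = (3*8^2 + 24) / (2*15) mod 31 = 1
x3 = s^2 - 2 x1 mod 31 = 1^2 - 2*8 = 16
y3 = s (x1 - x3) - y1 mod 31 = 1 * (8 - 16) - 15 = 8

2P = (16, 8)


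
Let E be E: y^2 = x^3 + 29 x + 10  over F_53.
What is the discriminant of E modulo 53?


4 a^3 + 27 b^2 = 4*29^3 + 27*10^2 = 97556 + 2700 = 100256
Delta = -16 * (100256) = -1604096
Delta mod 53 = 2

Delta = 2 (mod 53)


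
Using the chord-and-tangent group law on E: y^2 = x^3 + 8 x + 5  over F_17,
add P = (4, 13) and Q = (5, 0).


P != Q, so use the chord formula.
s = (y2 - y1) / (x2 - x1) = (4) / (1) mod 17 = 4
x3 = s^2 - x1 - x2 mod 17 = 4^2 - 4 - 5 = 7
y3 = s (x1 - x3) - y1 mod 17 = 4 * (4 - 7) - 13 = 9

P + Q = (7, 9)


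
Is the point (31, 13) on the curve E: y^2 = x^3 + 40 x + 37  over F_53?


Check whether y^2 = x^3 + 40 x + 37 (mod 53) for (x, y) = (31, 13).
LHS: y^2 = 13^2 mod 53 = 10
RHS: x^3 + 40 x + 37 = 31^3 + 40*31 + 37 mod 53 = 10
LHS = RHS

Yes, on the curve


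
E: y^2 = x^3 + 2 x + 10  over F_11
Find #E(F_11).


For each x in F_11, count y with y^2 = x^3 + 2 x + 10 mod 11:
  x = 2: RHS = 0, y in [0]  -> 1 point(s)
  x = 4: RHS = 5, y in [4, 7]  -> 2 point(s)
  x = 7: RHS = 4, y in [2, 9]  -> 2 point(s)
  x = 9: RHS = 9, y in [3, 8]  -> 2 point(s)
Affine points: 7. Add the point at infinity: total = 8.

#E(F_11) = 8


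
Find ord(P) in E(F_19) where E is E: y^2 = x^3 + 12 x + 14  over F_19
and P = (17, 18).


Compute successive multiples of P until we hit O:
  1P = (17, 18)
  2P = (15, 15)
  3P = (13, 7)
  4P = (12, 10)
  5P = (7, 17)
  6P = (18, 18)
  7P = (3, 1)
  8P = (6, 13)
  ... (continuing to 20P)
  20P = O

ord(P) = 20


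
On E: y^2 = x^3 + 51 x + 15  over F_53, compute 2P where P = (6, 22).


Doubling: s = (3 x1^2 + a) / (2 y1)
s = (3*6^2 + 51) / (2*22) mod 53 = 0
x3 = s^2 - 2 x1 mod 53 = 0^2 - 2*6 = 41
y3 = s (x1 - x3) - y1 mod 53 = 0 * (6 - 41) - 22 = 31

2P = (41, 31)


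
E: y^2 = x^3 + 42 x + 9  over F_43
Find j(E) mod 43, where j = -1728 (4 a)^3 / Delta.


Delta = -16(4 a^3 + 27 b^2) mod 43 = 31
-1728 * (4 a)^3 = -1728 * (4*42)^3 mod 43 = 39
j = 39 * 31^(-1) mod 43 = 29

j = 29 (mod 43)


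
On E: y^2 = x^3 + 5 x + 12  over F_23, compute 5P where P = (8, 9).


k = 5 = 101_2 (binary, LSB first: 101)
Double-and-add from P = (8, 9):
  bit 0 = 1: acc = O + (8, 9) = (8, 9)
  bit 1 = 0: acc unchanged = (8, 9)
  bit 2 = 1: acc = (8, 9) + (1, 15) = (3, 13)

5P = (3, 13)


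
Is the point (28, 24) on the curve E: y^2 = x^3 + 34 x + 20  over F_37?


Check whether y^2 = x^3 + 34 x + 20 (mod 37) for (x, y) = (28, 24).
LHS: y^2 = 24^2 mod 37 = 21
RHS: x^3 + 34 x + 20 = 28^3 + 34*28 + 20 mod 37 = 21
LHS = RHS

Yes, on the curve


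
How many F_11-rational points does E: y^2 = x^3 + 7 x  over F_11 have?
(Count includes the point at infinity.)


For each x in F_11, count y with y^2 = x^3 + 7 x + 0 mod 11:
  x = 0: RHS = 0, y in [0]  -> 1 point(s)
  x = 2: RHS = 0, y in [0]  -> 1 point(s)
  x = 3: RHS = 4, y in [2, 9]  -> 2 point(s)
  x = 4: RHS = 4, y in [2, 9]  -> 2 point(s)
  x = 6: RHS = 5, y in [4, 7]  -> 2 point(s)
  x = 9: RHS = 0, y in [0]  -> 1 point(s)
  x = 10: RHS = 3, y in [5, 6]  -> 2 point(s)
Affine points: 11. Add the point at infinity: total = 12.

#E(F_11) = 12


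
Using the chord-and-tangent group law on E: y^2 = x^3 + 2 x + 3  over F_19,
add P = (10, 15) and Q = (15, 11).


P != Q, so use the chord formula.
s = (y2 - y1) / (x2 - x1) = (15) / (5) mod 19 = 3
x3 = s^2 - x1 - x2 mod 19 = 3^2 - 10 - 15 = 3
y3 = s (x1 - x3) - y1 mod 19 = 3 * (10 - 3) - 15 = 6

P + Q = (3, 6)


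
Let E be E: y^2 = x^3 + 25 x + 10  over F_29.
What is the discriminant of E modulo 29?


4 a^3 + 27 b^2 = 4*25^3 + 27*10^2 = 62500 + 2700 = 65200
Delta = -16 * (65200) = -1043200
Delta mod 29 = 17

Delta = 17 (mod 29)


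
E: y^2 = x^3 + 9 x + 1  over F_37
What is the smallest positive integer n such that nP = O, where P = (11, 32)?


Compute successive multiples of P until we hit O:
  1P = (11, 32)
  2P = (18, 36)
  3P = (34, 13)
  4P = (8, 17)
  5P = (6, 30)
  6P = (32, 4)
  7P = (4, 8)
  8P = (33, 30)
  ... (continuing to 23P)
  23P = O

ord(P) = 23


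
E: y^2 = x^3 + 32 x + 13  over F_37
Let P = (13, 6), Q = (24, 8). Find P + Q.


P != Q, so use the chord formula.
s = (y2 - y1) / (x2 - x1) = (2) / (11) mod 37 = 17
x3 = s^2 - x1 - x2 mod 37 = 17^2 - 13 - 24 = 30
y3 = s (x1 - x3) - y1 mod 37 = 17 * (13 - 30) - 6 = 1

P + Q = (30, 1)


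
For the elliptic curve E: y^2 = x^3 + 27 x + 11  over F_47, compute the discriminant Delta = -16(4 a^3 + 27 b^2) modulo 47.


4 a^3 + 27 b^2 = 4*27^3 + 27*11^2 = 78732 + 3267 = 81999
Delta = -16 * (81999) = -1311984
Delta mod 47 = 21

Delta = 21 (mod 47)


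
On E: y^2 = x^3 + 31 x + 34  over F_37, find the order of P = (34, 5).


Compute successive multiples of P until we hit O:
  1P = (34, 5)
  2P = (13, 28)
  3P = (11, 35)
  4P = (20, 25)
  5P = (16, 1)
  6P = (14, 20)
  7P = (15, 27)
  8P = (0, 16)
  ... (continuing to 17P)
  17P = O

ord(P) = 17


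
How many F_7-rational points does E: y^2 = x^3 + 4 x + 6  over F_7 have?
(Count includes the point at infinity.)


For each x in F_7, count y with y^2 = x^3 + 4 x + 6 mod 7:
  x = 1: RHS = 4, y in [2, 5]  -> 2 point(s)
  x = 2: RHS = 1, y in [1, 6]  -> 2 point(s)
  x = 4: RHS = 2, y in [3, 4]  -> 2 point(s)
  x = 5: RHS = 4, y in [2, 5]  -> 2 point(s)
  x = 6: RHS = 1, y in [1, 6]  -> 2 point(s)
Affine points: 10. Add the point at infinity: total = 11.

#E(F_7) = 11


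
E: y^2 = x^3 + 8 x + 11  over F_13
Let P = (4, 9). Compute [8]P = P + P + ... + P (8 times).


k = 8 = 1000_2 (binary, LSB first: 0001)
Double-and-add from P = (4, 9):
  bit 0 = 0: acc unchanged = O
  bit 1 = 0: acc unchanged = O
  bit 2 = 0: acc unchanged = O
  bit 3 = 1: acc = O + (2, 10) = (2, 10)

8P = (2, 10)


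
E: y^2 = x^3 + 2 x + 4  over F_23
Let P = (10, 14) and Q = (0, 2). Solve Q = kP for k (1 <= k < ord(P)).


Enumerate multiples of P until we hit Q = (0, 2):
  1P = (10, 14)
  2P = (19, 22)
  3P = (7, 4)
  4P = (12, 10)
  5P = (5, 22)
  6P = (17, 11)
  7P = (22, 1)
  8P = (0, 2)
Match found at i = 8.

k = 8


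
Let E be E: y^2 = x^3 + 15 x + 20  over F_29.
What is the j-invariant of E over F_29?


Delta = -16(4 a^3 + 27 b^2) mod 29 = 3
-1728 * (4 a)^3 = -1728 * (4*15)^3 mod 29 = 9
j = 9 * 3^(-1) mod 29 = 3

j = 3 (mod 29)


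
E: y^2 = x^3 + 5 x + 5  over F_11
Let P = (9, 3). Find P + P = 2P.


Doubling: s = (3 x1^2 + a) / (2 y1)
s = (3*9^2 + 5) / (2*3) mod 11 = 1
x3 = s^2 - 2 x1 mod 11 = 1^2 - 2*9 = 5
y3 = s (x1 - x3) - y1 mod 11 = 1 * (9 - 5) - 3 = 1

2P = (5, 1)


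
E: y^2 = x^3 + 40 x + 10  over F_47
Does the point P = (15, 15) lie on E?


Check whether y^2 = x^3 + 40 x + 10 (mod 47) for (x, y) = (15, 15).
LHS: y^2 = 15^2 mod 47 = 37
RHS: x^3 + 40 x + 10 = 15^3 + 40*15 + 10 mod 47 = 37
LHS = RHS

Yes, on the curve


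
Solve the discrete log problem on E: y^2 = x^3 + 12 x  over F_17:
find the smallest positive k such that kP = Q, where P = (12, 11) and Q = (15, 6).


Enumerate multiples of P until we hit Q = (15, 6):
  1P = (12, 11)
  2P = (2, 10)
  3P = (11, 1)
  4P = (9, 2)
  5P = (5, 10)
  6P = (8, 9)
  7P = (10, 7)
  8P = (16, 15)
  9P = (7, 11)
  10P = (15, 6)
Match found at i = 10.

k = 10


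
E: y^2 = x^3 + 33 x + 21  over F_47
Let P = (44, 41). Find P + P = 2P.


Doubling: s = (3 x1^2 + a) / (2 y1)
s = (3*44^2 + 33) / (2*41) mod 47 = 42
x3 = s^2 - 2 x1 mod 47 = 42^2 - 2*44 = 31
y3 = s (x1 - x3) - y1 mod 47 = 42 * (44 - 31) - 41 = 35

2P = (31, 35)


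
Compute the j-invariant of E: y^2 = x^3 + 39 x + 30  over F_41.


Delta = -16(4 a^3 + 27 b^2) mod 41 = 23
-1728 * (4 a)^3 = -1728 * (4*39)^3 mod 41 = 38
j = 38 * 23^(-1) mod 41 = 7

j = 7 (mod 41)


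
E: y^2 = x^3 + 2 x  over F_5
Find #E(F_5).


For each x in F_5, count y with y^2 = x^3 + 2 x + 0 mod 5:
  x = 0: RHS = 0, y in [0]  -> 1 point(s)
Affine points: 1. Add the point at infinity: total = 2.

#E(F_5) = 2


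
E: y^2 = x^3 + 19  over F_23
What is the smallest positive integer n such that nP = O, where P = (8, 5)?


Compute successive multiples of P until we hit O:
  1P = (8, 5)
  2P = (15, 17)
  3P = (2, 2)
  4P = (19, 1)
  5P = (14, 16)
  6P = (5, 12)
  7P = (18, 3)
  8P = (9, 9)
  ... (continuing to 24P)
  24P = O

ord(P) = 24


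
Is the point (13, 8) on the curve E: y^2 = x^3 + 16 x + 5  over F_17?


Check whether y^2 = x^3 + 16 x + 5 (mod 17) for (x, y) = (13, 8).
LHS: y^2 = 8^2 mod 17 = 13
RHS: x^3 + 16 x + 5 = 13^3 + 16*13 + 5 mod 17 = 13
LHS = RHS

Yes, on the curve


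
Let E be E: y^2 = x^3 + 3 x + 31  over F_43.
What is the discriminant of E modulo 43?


4 a^3 + 27 b^2 = 4*3^3 + 27*31^2 = 108 + 25947 = 26055
Delta = -16 * (26055) = -416880
Delta mod 43 = 5

Delta = 5 (mod 43)


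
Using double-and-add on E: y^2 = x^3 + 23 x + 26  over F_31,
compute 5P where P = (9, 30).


k = 5 = 101_2 (binary, LSB first: 101)
Double-and-add from P = (9, 30):
  bit 0 = 1: acc = O + (9, 30) = (9, 30)
  bit 1 = 0: acc unchanged = (9, 30)
  bit 2 = 1: acc = (9, 30) + (2, 7) = (27, 26)

5P = (27, 26)


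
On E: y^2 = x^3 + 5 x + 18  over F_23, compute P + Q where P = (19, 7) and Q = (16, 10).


P != Q, so use the chord formula.
s = (y2 - y1) / (x2 - x1) = (3) / (20) mod 23 = 22
x3 = s^2 - x1 - x2 mod 23 = 22^2 - 19 - 16 = 12
y3 = s (x1 - x3) - y1 mod 23 = 22 * (19 - 12) - 7 = 9

P + Q = (12, 9)


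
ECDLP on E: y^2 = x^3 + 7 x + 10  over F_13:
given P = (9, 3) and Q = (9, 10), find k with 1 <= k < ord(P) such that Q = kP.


Enumerate multiples of P until we hit Q = (9, 10):
  1P = (9, 3)
  2P = (5, 12)
  3P = (0, 6)
  4P = (7, 5)
  5P = (11, 12)
  6P = (10, 12)
  7P = (10, 1)
  8P = (11, 1)
  9P = (7, 8)
  10P = (0, 7)
  11P = (5, 1)
  12P = (9, 10)
Match found at i = 12.

k = 12


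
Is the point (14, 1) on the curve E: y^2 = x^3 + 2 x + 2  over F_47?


Check whether y^2 = x^3 + 2 x + 2 (mod 47) for (x, y) = (14, 1).
LHS: y^2 = 1^2 mod 47 = 1
RHS: x^3 + 2 x + 2 = 14^3 + 2*14 + 2 mod 47 = 1
LHS = RHS

Yes, on the curve


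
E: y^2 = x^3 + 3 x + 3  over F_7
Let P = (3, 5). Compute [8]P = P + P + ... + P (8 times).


k = 8 = 1000_2 (binary, LSB first: 0001)
Double-and-add from P = (3, 5):
  bit 0 = 0: acc unchanged = O
  bit 1 = 0: acc unchanged = O
  bit 2 = 0: acc unchanged = O
  bit 3 = 1: acc = O + (3, 2) = (3, 2)

8P = (3, 2)


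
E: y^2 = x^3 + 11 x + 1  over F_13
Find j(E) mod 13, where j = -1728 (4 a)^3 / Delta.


Delta = -16(4 a^3 + 27 b^2) mod 13 = 2
-1728 * (4 a)^3 = -1728 * (4*11)^3 mod 13 = 8
j = 8 * 2^(-1) mod 13 = 4

j = 4 (mod 13)


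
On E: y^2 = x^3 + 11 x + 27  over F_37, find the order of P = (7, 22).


Compute successive multiples of P until we hit O:
  1P = (7, 22)
  2P = (19, 19)
  3P = (18, 27)
  4P = (33, 20)
  5P = (27, 8)
  6P = (12, 0)
  7P = (27, 29)
  8P = (33, 17)
  ... (continuing to 12P)
  12P = O

ord(P) = 12


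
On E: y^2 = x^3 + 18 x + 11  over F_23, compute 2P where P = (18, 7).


Doubling: s = (3 x1^2 + a) / (2 y1)
s = (3*18^2 + 18) / (2*7) mod 23 = 5
x3 = s^2 - 2 x1 mod 23 = 5^2 - 2*18 = 12
y3 = s (x1 - x3) - y1 mod 23 = 5 * (18 - 12) - 7 = 0

2P = (12, 0)


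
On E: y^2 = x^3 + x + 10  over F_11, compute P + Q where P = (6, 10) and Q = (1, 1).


P != Q, so use the chord formula.
s = (y2 - y1) / (x2 - x1) = (2) / (6) mod 11 = 4
x3 = s^2 - x1 - x2 mod 11 = 4^2 - 6 - 1 = 9
y3 = s (x1 - x3) - y1 mod 11 = 4 * (6 - 9) - 10 = 0

P + Q = (9, 0)


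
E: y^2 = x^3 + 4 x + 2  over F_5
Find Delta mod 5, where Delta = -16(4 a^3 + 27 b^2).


4 a^3 + 27 b^2 = 4*4^3 + 27*2^2 = 256 + 108 = 364
Delta = -16 * (364) = -5824
Delta mod 5 = 1

Delta = 1 (mod 5)


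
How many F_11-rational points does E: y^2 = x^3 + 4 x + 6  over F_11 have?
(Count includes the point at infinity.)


For each x in F_11, count y with y^2 = x^3 + 4 x + 6 mod 11:
  x = 1: RHS = 0, y in [0]  -> 1 point(s)
  x = 2: RHS = 0, y in [0]  -> 1 point(s)
  x = 3: RHS = 1, y in [1, 10]  -> 2 point(s)
  x = 4: RHS = 9, y in [3, 8]  -> 2 point(s)
  x = 6: RHS = 4, y in [2, 9]  -> 2 point(s)
  x = 7: RHS = 3, y in [5, 6]  -> 2 point(s)
  x = 8: RHS = 0, y in [0]  -> 1 point(s)
  x = 9: RHS = 1, y in [1, 10]  -> 2 point(s)
  x = 10: RHS = 1, y in [1, 10]  -> 2 point(s)
Affine points: 15. Add the point at infinity: total = 16.

#E(F_11) = 16


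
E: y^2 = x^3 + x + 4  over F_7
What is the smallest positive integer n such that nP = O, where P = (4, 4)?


Compute successive multiples of P until we hit O:
  1P = (4, 4)
  2P = (6, 3)
  3P = (6, 4)
  4P = (4, 3)
  5P = O

ord(P) = 5


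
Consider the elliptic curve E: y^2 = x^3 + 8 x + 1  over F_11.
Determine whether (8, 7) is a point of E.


Check whether y^2 = x^3 + 8 x + 1 (mod 11) for (x, y) = (8, 7).
LHS: y^2 = 7^2 mod 11 = 5
RHS: x^3 + 8 x + 1 = 8^3 + 8*8 + 1 mod 11 = 5
LHS = RHS

Yes, on the curve


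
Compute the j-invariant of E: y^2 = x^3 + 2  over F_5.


Delta = -16(4 a^3 + 27 b^2) mod 5 = 2
-1728 * (4 a)^3 = -1728 * (4*0)^3 mod 5 = 0
j = 0 * 2^(-1) mod 5 = 0

j = 0 (mod 5)


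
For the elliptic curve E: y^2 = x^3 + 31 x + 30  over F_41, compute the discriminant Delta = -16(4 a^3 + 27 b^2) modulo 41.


4 a^3 + 27 b^2 = 4*31^3 + 27*30^2 = 119164 + 24300 = 143464
Delta = -16 * (143464) = -2295424
Delta mod 41 = 2

Delta = 2 (mod 41)


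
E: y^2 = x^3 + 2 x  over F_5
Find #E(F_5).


For each x in F_5, count y with y^2 = x^3 + 2 x + 0 mod 5:
  x = 0: RHS = 0, y in [0]  -> 1 point(s)
Affine points: 1. Add the point at infinity: total = 2.

#E(F_5) = 2


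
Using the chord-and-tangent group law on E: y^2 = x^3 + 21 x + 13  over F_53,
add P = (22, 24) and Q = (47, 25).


P != Q, so use the chord formula.
s = (y2 - y1) / (x2 - x1) = (1) / (25) mod 53 = 17
x3 = s^2 - x1 - x2 mod 53 = 17^2 - 22 - 47 = 8
y3 = s (x1 - x3) - y1 mod 53 = 17 * (22 - 8) - 24 = 2

P + Q = (8, 2)


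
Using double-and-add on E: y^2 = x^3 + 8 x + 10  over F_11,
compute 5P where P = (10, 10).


k = 5 = 101_2 (binary, LSB first: 101)
Double-and-add from P = (10, 10):
  bit 0 = 1: acc = O + (10, 10) = (10, 10)
  bit 1 = 0: acc unchanged = (10, 10)
  bit 2 = 1: acc = (10, 10) + (8, 5) = (2, 10)

5P = (2, 10)


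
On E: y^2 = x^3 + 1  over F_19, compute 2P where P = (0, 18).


Doubling: s = (3 x1^2 + a) / (2 y1)
s = (3*0^2 + 0) / (2*18) mod 19 = 0
x3 = s^2 - 2 x1 mod 19 = 0^2 - 2*0 = 0
y3 = s (x1 - x3) - y1 mod 19 = 0 * (0 - 0) - 18 = 1

2P = (0, 1)


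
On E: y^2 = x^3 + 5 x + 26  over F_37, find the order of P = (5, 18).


Compute successive multiples of P until we hit O:
  1P = (5, 18)
  2P = (26, 34)
  3P = (7, 21)
  4P = (18, 18)
  5P = (14, 19)
  6P = (34, 24)
  7P = (24, 24)
  8P = (4, 31)
  ... (continuing to 31P)
  31P = O

ord(P) = 31


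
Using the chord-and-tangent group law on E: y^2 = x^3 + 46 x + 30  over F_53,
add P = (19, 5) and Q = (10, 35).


P != Q, so use the chord formula.
s = (y2 - y1) / (x2 - x1) = (30) / (44) mod 53 = 32
x3 = s^2 - x1 - x2 mod 53 = 32^2 - 19 - 10 = 41
y3 = s (x1 - x3) - y1 mod 53 = 32 * (19 - 41) - 5 = 33

P + Q = (41, 33)


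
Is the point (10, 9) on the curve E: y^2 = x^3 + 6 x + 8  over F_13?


Check whether y^2 = x^3 + 6 x + 8 (mod 13) for (x, y) = (10, 9).
LHS: y^2 = 9^2 mod 13 = 3
RHS: x^3 + 6 x + 8 = 10^3 + 6*10 + 8 mod 13 = 2
LHS != RHS

No, not on the curve


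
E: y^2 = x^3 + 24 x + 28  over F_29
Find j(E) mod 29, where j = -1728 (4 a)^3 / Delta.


Delta = -16(4 a^3 + 27 b^2) mod 29 = 28
-1728 * (4 a)^3 = -1728 * (4*24)^3 mod 29 = 19
j = 19 * 28^(-1) mod 29 = 10

j = 10 (mod 29)


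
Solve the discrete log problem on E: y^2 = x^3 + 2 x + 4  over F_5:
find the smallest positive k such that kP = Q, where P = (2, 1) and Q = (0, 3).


Enumerate multiples of P until we hit Q = (0, 3):
  1P = (2, 1)
  2P = (0, 3)
Match found at i = 2.

k = 2


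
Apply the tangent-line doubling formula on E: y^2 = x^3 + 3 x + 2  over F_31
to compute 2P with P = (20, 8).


Doubling: s = (3 x1^2 + a) / (2 y1)
s = (3*20^2 + 3) / (2*8) mod 31 = 19
x3 = s^2 - 2 x1 mod 31 = 19^2 - 2*20 = 11
y3 = s (x1 - x3) - y1 mod 31 = 19 * (20 - 11) - 8 = 8

2P = (11, 8)


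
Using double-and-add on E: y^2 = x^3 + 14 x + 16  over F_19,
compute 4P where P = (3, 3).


k = 4 = 100_2 (binary, LSB first: 001)
Double-and-add from P = (3, 3):
  bit 0 = 0: acc unchanged = O
  bit 1 = 0: acc unchanged = O
  bit 2 = 1: acc = O + (3, 16) = (3, 16)

4P = (3, 16)


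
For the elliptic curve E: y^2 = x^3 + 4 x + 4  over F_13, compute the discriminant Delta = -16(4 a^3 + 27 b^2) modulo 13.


4 a^3 + 27 b^2 = 4*4^3 + 27*4^2 = 256 + 432 = 688
Delta = -16 * (688) = -11008
Delta mod 13 = 3

Delta = 3 (mod 13)


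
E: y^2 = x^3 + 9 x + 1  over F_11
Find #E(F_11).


For each x in F_11, count y with y^2 = x^3 + 9 x + 1 mod 11:
  x = 0: RHS = 1, y in [1, 10]  -> 2 point(s)
  x = 1: RHS = 0, y in [0]  -> 1 point(s)
  x = 2: RHS = 5, y in [4, 7]  -> 2 point(s)
  x = 3: RHS = 0, y in [0]  -> 1 point(s)
  x = 7: RHS = 0, y in [0]  -> 1 point(s)
Affine points: 7. Add the point at infinity: total = 8.

#E(F_11) = 8


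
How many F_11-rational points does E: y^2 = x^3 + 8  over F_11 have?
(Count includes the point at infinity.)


For each x in F_11, count y with y^2 = x^3 + 0 x + 8 mod 11:
  x = 1: RHS = 9, y in [3, 8]  -> 2 point(s)
  x = 2: RHS = 5, y in [4, 7]  -> 2 point(s)
  x = 5: RHS = 1, y in [1, 10]  -> 2 point(s)
  x = 6: RHS = 4, y in [2, 9]  -> 2 point(s)
  x = 8: RHS = 3, y in [5, 6]  -> 2 point(s)
  x = 9: RHS = 0, y in [0]  -> 1 point(s)
Affine points: 11. Add the point at infinity: total = 12.

#E(F_11) = 12


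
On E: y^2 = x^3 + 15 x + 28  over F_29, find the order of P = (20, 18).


Compute successive multiples of P until we hit O:
  1P = (20, 18)
  2P = (17, 18)
  3P = (21, 11)
  4P = (8, 14)
  5P = (14, 13)
  6P = (11, 4)
  7P = (4, 23)
  8P = (0, 12)
  ... (continuing to 31P)
  31P = O

ord(P) = 31


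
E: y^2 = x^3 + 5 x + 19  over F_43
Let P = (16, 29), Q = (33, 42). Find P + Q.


P != Q, so use the chord formula.
s = (y2 - y1) / (x2 - x1) = (13) / (17) mod 43 = 21
x3 = s^2 - x1 - x2 mod 43 = 21^2 - 16 - 33 = 5
y3 = s (x1 - x3) - y1 mod 43 = 21 * (16 - 5) - 29 = 30

P + Q = (5, 30)


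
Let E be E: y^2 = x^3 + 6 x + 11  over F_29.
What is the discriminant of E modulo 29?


4 a^3 + 27 b^2 = 4*6^3 + 27*11^2 = 864 + 3267 = 4131
Delta = -16 * (4131) = -66096
Delta mod 29 = 24

Delta = 24 (mod 29)


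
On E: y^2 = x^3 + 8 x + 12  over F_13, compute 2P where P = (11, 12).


Doubling: s = (3 x1^2 + a) / (2 y1)
s = (3*11^2 + 8) / (2*12) mod 13 = 3
x3 = s^2 - 2 x1 mod 13 = 3^2 - 2*11 = 0
y3 = s (x1 - x3) - y1 mod 13 = 3 * (11 - 0) - 12 = 8

2P = (0, 8)


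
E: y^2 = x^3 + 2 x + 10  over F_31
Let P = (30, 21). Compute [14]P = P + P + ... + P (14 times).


k = 14 = 1110_2 (binary, LSB first: 0111)
Double-and-add from P = (30, 21):
  bit 0 = 0: acc unchanged = O
  bit 1 = 1: acc = O + (4, 19) = (4, 19)
  bit 2 = 1: acc = (4, 19) + (0, 14) = (15, 6)
  bit 3 = 1: acc = (15, 6) + (28, 15) = (27, 0)

14P = (27, 0)


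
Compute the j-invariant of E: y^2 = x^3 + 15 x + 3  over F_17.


Delta = -16(4 a^3 + 27 b^2) mod 17 = 7
-1728 * (4 a)^3 = -1728 * (4*15)^3 mod 17 = 5
j = 5 * 7^(-1) mod 17 = 8

j = 8 (mod 17)


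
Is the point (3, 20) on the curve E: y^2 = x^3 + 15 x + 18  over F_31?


Check whether y^2 = x^3 + 15 x + 18 (mod 31) for (x, y) = (3, 20).
LHS: y^2 = 20^2 mod 31 = 28
RHS: x^3 + 15 x + 18 = 3^3 + 15*3 + 18 mod 31 = 28
LHS = RHS

Yes, on the curve


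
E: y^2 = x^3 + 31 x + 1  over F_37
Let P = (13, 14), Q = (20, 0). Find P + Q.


P != Q, so use the chord formula.
s = (y2 - y1) / (x2 - x1) = (23) / (7) mod 37 = 35
x3 = s^2 - x1 - x2 mod 37 = 35^2 - 13 - 20 = 8
y3 = s (x1 - x3) - y1 mod 37 = 35 * (13 - 8) - 14 = 13

P + Q = (8, 13)


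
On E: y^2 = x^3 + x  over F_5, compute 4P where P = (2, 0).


k = 4 = 100_2 (binary, LSB first: 001)
Double-and-add from P = (2, 0):
  bit 0 = 0: acc unchanged = O
  bit 1 = 0: acc unchanged = O
  bit 2 = 1: acc = O + O = O

4P = O


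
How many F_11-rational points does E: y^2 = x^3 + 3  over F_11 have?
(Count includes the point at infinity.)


For each x in F_11, count y with y^2 = x^3 + 0 x + 3 mod 11:
  x = 0: RHS = 3, y in [5, 6]  -> 2 point(s)
  x = 1: RHS = 4, y in [2, 9]  -> 2 point(s)
  x = 2: RHS = 0, y in [0]  -> 1 point(s)
  x = 4: RHS = 1, y in [1, 10]  -> 2 point(s)
  x = 7: RHS = 5, y in [4, 7]  -> 2 point(s)
  x = 8: RHS = 9, y in [3, 8]  -> 2 point(s)
Affine points: 11. Add the point at infinity: total = 12.

#E(F_11) = 12


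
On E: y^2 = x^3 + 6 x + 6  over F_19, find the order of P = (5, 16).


Compute successive multiples of P until we hit O:
  1P = (5, 16)
  2P = (6, 7)
  3P = (13, 18)
  4P = (7, 12)
  5P = (11, 15)
  6P = (12, 1)
  7P = (0, 14)
  8P = (2, 8)
  ... (continuing to 19P)
  19P = O

ord(P) = 19


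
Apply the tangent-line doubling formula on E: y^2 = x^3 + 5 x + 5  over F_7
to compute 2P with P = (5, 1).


Doubling: s = (3 x1^2 + a) / (2 y1)
s = (3*5^2 + 5) / (2*1) mod 7 = 5
x3 = s^2 - 2 x1 mod 7 = 5^2 - 2*5 = 1
y3 = s (x1 - x3) - y1 mod 7 = 5 * (5 - 1) - 1 = 5

2P = (1, 5)


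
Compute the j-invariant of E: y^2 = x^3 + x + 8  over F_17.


Delta = -16(4 a^3 + 27 b^2) mod 17 = 15
-1728 * (4 a)^3 = -1728 * (4*1)^3 mod 17 = 10
j = 10 * 15^(-1) mod 17 = 12

j = 12 (mod 17)


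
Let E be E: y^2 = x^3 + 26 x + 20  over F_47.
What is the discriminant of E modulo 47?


4 a^3 + 27 b^2 = 4*26^3 + 27*20^2 = 70304 + 10800 = 81104
Delta = -16 * (81104) = -1297664
Delta mod 47 = 6

Delta = 6 (mod 47)


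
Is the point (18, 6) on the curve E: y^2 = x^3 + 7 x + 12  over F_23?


Check whether y^2 = x^3 + 7 x + 12 (mod 23) for (x, y) = (18, 6).
LHS: y^2 = 6^2 mod 23 = 13
RHS: x^3 + 7 x + 12 = 18^3 + 7*18 + 12 mod 23 = 13
LHS = RHS

Yes, on the curve


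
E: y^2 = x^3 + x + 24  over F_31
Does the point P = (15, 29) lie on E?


Check whether y^2 = x^3 + 1 x + 24 (mod 31) for (x, y) = (15, 29).
LHS: y^2 = 29^2 mod 31 = 4
RHS: x^3 + 1 x + 24 = 15^3 + 1*15 + 24 mod 31 = 4
LHS = RHS

Yes, on the curve


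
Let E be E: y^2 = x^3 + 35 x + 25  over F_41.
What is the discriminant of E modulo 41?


4 a^3 + 27 b^2 = 4*35^3 + 27*25^2 = 171500 + 16875 = 188375
Delta = -16 * (188375) = -3014000
Delta mod 41 = 33

Delta = 33 (mod 41)


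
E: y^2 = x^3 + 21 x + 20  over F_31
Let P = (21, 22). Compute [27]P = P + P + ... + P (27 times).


k = 27 = 11011_2 (binary, LSB first: 11011)
Double-and-add from P = (21, 22):
  bit 0 = 1: acc = O + (21, 22) = (21, 22)
  bit 1 = 1: acc = (21, 22) + (22, 1) = (26, 21)
  bit 2 = 0: acc unchanged = (26, 21)
  bit 3 = 1: acc = (26, 21) + (11, 1) = (13, 17)
  bit 4 = 1: acc = (13, 17) + (14, 12) = (29, 1)

27P = (29, 1)


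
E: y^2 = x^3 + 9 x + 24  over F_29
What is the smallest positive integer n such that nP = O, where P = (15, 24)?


Compute successive multiples of P until we hit O:
  1P = (15, 24)
  2P = (19, 6)
  3P = (8, 17)
  4P = (7, 13)
  5P = (3, 7)
  6P = (12, 2)
  7P = (1, 11)
  8P = (22, 13)
  ... (continuing to 37P)
  37P = O

ord(P) = 37


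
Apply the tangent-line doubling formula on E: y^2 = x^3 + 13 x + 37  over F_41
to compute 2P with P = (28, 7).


Doubling: s = (3 x1^2 + a) / (2 y1)
s = (3*28^2 + 13) / (2*7) mod 41 = 2
x3 = s^2 - 2 x1 mod 41 = 2^2 - 2*28 = 30
y3 = s (x1 - x3) - y1 mod 41 = 2 * (28 - 30) - 7 = 30

2P = (30, 30)


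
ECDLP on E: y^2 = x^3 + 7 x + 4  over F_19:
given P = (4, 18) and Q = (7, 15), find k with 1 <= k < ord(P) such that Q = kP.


Enumerate multiples of P until we hit Q = (7, 15):
  1P = (4, 18)
  2P = (12, 12)
  3P = (0, 17)
  4P = (2, 11)
  5P = (11, 5)
  6P = (9, 13)
  7P = (7, 4)
  8P = (15, 8)
  9P = (17, 18)
  10P = (17, 1)
  11P = (15, 11)
  12P = (7, 15)
Match found at i = 12.

k = 12


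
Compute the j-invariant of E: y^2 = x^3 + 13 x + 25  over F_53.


Delta = -16(4 a^3 + 27 b^2) mod 53 = 36
-1728 * (4 a)^3 = -1728 * (4*13)^3 mod 53 = 32
j = 32 * 36^(-1) mod 53 = 48

j = 48 (mod 53)


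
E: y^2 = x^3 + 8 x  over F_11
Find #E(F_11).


For each x in F_11, count y with y^2 = x^3 + 8 x + 0 mod 11:
  x = 0: RHS = 0, y in [0]  -> 1 point(s)
  x = 1: RHS = 9, y in [3, 8]  -> 2 point(s)
  x = 5: RHS = 0, y in [0]  -> 1 point(s)
  x = 6: RHS = 0, y in [0]  -> 1 point(s)
  x = 7: RHS = 3, y in [5, 6]  -> 2 point(s)
  x = 8: RHS = 4, y in [2, 9]  -> 2 point(s)
  x = 9: RHS = 9, y in [3, 8]  -> 2 point(s)
Affine points: 11. Add the point at infinity: total = 12.

#E(F_11) = 12
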